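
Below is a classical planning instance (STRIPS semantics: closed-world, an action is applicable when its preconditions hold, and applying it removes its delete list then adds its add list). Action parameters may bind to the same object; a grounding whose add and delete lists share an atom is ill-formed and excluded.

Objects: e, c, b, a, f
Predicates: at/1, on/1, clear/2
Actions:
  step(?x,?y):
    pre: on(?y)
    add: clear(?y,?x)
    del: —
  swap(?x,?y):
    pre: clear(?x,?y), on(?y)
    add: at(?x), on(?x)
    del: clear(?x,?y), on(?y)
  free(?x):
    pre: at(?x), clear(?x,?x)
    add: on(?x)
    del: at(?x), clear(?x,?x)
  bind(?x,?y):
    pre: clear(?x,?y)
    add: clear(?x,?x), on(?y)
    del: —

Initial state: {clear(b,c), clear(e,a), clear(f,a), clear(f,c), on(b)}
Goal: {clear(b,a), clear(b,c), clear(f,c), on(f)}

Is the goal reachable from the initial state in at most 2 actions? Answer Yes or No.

1. step(a,b)  →  {clear(b,a), clear(b,c), clear(e,a), clear(f,a), clear(f,c), on(b)}
2. step(f,b)  →  {clear(b,a), clear(b,c), clear(b,f), clear(e,a), clear(f,a), clear(f,c), on(b)}
3. bind(b,f)  →  {clear(b,a), clear(b,b), clear(b,c), clear(b,f), clear(e,a), clear(f,a), clear(f,c), on(b), on(f)}
optimal plan length = 3; 3 > 2

No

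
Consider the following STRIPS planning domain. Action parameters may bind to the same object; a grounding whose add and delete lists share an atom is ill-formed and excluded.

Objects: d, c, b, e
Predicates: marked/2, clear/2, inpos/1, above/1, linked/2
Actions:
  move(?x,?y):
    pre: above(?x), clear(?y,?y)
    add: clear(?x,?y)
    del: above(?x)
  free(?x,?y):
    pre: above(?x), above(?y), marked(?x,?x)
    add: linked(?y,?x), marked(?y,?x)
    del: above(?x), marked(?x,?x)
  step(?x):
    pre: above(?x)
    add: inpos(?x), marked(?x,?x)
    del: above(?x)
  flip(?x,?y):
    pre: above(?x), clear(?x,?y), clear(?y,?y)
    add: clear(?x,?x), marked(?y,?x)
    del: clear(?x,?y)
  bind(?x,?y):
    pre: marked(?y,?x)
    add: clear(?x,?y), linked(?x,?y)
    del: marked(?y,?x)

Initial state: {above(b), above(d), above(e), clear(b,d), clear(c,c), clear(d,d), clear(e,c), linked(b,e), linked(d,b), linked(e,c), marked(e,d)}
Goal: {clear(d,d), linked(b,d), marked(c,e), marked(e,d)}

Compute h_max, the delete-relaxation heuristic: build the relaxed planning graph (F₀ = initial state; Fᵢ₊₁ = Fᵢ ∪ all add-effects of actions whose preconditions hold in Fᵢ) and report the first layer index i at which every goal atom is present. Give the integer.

F0 = init (11 atoms)
F1 = F0 ∪ {clear(b,b), clear(b,c), clear(d,c), clear(d,e), clear(e,d), clear(e,e), inpos(b), inpos(d), inpos(e), linked(d,e), marked(b,b), marked(c,e), marked(d,b), marked(d,d), marked(e,e)}  (26 atoms)
F2 = F1 ∪ {clear(b,e), clear(d,b), clear(e,b), linked(b,b), linked(b,d), linked(d,d), linked(e,b), linked(e,d), linked(e,e), marked(b,d), marked(b,e), marked(c,b), marked(c,d), marked(d,e), marked(e,b)}  (41 atoms)
goal ⊆ F2  ⇒  h_max = 2

2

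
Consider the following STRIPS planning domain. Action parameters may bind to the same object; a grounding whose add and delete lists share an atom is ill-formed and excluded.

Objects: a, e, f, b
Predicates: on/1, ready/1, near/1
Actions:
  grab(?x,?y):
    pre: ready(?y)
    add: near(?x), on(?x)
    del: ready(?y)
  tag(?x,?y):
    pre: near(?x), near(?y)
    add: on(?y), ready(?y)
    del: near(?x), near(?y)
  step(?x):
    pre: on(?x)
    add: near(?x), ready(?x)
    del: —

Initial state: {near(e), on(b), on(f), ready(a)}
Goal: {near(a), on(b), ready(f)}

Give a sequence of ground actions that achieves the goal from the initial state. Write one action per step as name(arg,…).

1. grab(a,a)  →  {near(a), near(e), on(a), on(b), on(f)}
2. step(f)  →  {near(a), near(e), near(f), on(a), on(b), on(f), ready(f)}

grab(a,a); step(f)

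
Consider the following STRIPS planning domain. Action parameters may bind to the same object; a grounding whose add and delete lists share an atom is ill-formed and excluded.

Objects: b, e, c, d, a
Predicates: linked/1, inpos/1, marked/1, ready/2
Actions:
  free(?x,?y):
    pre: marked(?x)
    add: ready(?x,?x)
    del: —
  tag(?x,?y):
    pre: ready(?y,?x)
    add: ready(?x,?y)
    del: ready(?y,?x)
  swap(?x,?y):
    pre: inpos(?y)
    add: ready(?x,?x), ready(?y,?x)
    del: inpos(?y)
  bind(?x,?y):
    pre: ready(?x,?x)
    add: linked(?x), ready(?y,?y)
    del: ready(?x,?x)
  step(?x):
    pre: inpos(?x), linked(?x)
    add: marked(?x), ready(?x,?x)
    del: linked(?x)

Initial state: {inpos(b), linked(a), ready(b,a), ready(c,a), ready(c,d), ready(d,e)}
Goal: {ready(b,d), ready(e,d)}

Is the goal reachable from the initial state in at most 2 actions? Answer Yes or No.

Yes

1. tag(e,d)  →  {inpos(b), linked(a), ready(b,a), ready(c,a), ready(c,d), ready(e,d)}
2. swap(d,b)  →  {linked(a), ready(b,a), ready(b,d), ready(c,a), ready(c,d), ready(d,d), ready(e,d)}
optimal plan length = 2; 2 ≤ 2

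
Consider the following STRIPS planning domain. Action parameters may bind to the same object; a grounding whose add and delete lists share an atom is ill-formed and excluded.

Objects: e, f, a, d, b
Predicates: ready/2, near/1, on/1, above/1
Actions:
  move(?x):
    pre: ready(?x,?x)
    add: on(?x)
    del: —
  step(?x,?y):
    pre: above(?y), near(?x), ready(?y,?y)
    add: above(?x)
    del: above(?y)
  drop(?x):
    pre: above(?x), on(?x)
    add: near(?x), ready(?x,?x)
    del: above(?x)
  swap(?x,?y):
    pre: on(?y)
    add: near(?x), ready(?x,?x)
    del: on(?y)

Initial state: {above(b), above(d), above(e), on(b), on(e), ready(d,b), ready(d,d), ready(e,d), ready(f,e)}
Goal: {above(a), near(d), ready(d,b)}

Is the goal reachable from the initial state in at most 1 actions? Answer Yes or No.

1. swap(a,e)  →  {above(b), above(d), above(e), near(a), on(b), ready(a,a), ready(d,b), ready(d,d), ready(e,d), ready(f,e)}
2. step(a,d)  →  {above(a), above(b), above(e), near(a), on(b), ready(a,a), ready(d,b), ready(d,d), ready(e,d), ready(f,e)}
3. swap(d,b)  →  {above(a), above(b), above(e), near(a), near(d), ready(a,a), ready(d,b), ready(d,d), ready(e,d), ready(f,e)}
optimal plan length = 3; 3 > 1

No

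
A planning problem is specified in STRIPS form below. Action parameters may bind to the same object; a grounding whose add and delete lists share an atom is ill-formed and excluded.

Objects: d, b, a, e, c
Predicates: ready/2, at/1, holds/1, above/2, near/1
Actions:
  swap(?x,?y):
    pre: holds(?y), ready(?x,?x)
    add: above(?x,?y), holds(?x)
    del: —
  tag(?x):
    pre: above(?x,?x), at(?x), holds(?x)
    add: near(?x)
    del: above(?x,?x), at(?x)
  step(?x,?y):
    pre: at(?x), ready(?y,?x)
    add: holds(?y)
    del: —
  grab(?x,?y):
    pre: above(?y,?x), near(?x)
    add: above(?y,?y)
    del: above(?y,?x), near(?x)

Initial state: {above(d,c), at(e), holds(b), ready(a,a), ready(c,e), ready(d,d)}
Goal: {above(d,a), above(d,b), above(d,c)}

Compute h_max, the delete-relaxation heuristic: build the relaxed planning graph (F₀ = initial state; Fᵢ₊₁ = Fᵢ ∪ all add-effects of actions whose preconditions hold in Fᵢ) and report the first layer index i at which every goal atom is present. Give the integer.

F0 = init (6 atoms)
F1 = F0 ∪ {above(a,b), above(d,b), holds(a), holds(c), holds(d)}  (11 atoms)
F2 = F1 ∪ {above(a,a), above(a,c), above(a,d), above(d,a), above(d,d)}  (16 atoms)
goal ⊆ F2  ⇒  h_max = 2

2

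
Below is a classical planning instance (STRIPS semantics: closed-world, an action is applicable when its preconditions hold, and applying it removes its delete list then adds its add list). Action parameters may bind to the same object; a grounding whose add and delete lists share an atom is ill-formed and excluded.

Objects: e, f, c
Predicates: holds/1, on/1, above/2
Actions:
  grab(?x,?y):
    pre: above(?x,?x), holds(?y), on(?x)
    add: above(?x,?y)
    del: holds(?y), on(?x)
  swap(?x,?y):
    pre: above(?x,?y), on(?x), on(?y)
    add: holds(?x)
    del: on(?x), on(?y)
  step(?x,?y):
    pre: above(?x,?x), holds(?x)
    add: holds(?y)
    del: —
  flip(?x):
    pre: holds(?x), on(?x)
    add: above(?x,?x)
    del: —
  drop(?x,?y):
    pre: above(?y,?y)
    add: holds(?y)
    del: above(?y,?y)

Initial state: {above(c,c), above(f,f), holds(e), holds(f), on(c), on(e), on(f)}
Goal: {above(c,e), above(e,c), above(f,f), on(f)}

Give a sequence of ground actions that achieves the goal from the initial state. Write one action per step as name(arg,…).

step(f,c); flip(e); grab(e,c); grab(c,e)

1. step(f,c)  →  {above(c,c), above(f,f), holds(c), holds(e), holds(f), on(c), on(e), on(f)}
2. flip(e)  →  {above(c,c), above(e,e), above(f,f), holds(c), holds(e), holds(f), on(c), on(e), on(f)}
3. grab(e,c)  →  {above(c,c), above(e,c), above(e,e), above(f,f), holds(e), holds(f), on(c), on(f)}
4. grab(c,e)  →  {above(c,c), above(c,e), above(e,c), above(e,e), above(f,f), holds(f), on(f)}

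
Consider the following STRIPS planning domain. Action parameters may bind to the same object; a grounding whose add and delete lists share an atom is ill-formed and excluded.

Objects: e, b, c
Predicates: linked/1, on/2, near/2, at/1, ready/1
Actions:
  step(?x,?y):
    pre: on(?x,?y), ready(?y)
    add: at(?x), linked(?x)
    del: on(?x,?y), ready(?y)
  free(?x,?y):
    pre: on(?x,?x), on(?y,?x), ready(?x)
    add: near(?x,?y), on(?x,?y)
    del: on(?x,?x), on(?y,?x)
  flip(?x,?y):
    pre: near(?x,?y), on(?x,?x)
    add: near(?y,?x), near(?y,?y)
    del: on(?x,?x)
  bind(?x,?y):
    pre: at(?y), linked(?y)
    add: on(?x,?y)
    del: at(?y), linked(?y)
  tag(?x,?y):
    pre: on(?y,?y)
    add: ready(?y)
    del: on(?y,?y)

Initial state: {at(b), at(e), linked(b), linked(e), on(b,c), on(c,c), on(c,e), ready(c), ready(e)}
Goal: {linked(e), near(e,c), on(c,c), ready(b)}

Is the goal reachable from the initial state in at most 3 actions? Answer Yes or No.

1. bind(e,e)  →  {at(b), linked(b), on(b,c), on(c,c), on(c,e), on(e,e), ready(c), ready(e)}
2. free(e,c)  →  {at(b), linked(b), near(e,c), on(b,c), on(c,c), on(e,c), ready(c), ready(e)}
3. step(e,c)  →  {at(b), at(e), linked(b), linked(e), near(e,c), on(b,c), on(c,c), ready(e)}
4. bind(b,b)  →  {at(e), linked(e), near(e,c), on(b,b), on(b,c), on(c,c), ready(e)}
5. tag(e,b)  →  {at(e), linked(e), near(e,c), on(b,c), on(c,c), ready(b), ready(e)}
optimal plan length = 5; 5 > 3

No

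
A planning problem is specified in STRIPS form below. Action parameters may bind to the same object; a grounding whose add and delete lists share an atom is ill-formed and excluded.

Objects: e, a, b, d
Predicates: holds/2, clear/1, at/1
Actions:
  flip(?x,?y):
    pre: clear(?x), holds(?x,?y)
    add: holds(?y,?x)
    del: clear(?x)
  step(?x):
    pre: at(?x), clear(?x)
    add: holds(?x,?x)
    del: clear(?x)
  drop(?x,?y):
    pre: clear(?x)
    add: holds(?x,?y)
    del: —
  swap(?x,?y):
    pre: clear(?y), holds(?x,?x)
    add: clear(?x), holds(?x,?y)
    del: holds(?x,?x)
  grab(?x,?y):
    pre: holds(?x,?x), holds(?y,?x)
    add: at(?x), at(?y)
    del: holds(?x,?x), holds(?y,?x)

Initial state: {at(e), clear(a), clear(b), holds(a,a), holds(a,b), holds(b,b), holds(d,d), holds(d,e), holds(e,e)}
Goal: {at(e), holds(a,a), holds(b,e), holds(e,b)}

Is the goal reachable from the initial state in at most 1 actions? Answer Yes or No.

No

1. drop(b,e)  →  {at(e), clear(a), clear(b), holds(a,a), holds(a,b), holds(b,b), holds(b,e), holds(d,d), holds(d,e), holds(e,e)}
2. flip(b,e)  →  {at(e), clear(a), holds(a,a), holds(a,b), holds(b,b), holds(b,e), holds(d,d), holds(d,e), holds(e,b), holds(e,e)}
optimal plan length = 2; 2 > 1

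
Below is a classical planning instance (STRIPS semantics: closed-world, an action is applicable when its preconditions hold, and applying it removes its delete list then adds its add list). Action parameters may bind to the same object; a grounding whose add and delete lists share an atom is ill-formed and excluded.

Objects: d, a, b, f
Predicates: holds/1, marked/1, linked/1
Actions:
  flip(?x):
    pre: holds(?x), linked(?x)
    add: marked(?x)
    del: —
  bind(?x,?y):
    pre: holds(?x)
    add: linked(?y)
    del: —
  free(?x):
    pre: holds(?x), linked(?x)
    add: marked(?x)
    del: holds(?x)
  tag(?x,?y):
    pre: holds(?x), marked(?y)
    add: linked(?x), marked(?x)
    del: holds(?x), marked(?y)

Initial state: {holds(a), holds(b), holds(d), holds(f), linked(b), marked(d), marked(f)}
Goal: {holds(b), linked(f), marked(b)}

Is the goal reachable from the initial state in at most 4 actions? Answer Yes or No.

Yes

1. flip(b)  →  {holds(a), holds(b), holds(d), holds(f), linked(b), marked(b), marked(d), marked(f)}
2. bind(d,f)  →  {holds(a), holds(b), holds(d), holds(f), linked(b), linked(f), marked(b), marked(d), marked(f)}
optimal plan length = 2; 2 ≤ 4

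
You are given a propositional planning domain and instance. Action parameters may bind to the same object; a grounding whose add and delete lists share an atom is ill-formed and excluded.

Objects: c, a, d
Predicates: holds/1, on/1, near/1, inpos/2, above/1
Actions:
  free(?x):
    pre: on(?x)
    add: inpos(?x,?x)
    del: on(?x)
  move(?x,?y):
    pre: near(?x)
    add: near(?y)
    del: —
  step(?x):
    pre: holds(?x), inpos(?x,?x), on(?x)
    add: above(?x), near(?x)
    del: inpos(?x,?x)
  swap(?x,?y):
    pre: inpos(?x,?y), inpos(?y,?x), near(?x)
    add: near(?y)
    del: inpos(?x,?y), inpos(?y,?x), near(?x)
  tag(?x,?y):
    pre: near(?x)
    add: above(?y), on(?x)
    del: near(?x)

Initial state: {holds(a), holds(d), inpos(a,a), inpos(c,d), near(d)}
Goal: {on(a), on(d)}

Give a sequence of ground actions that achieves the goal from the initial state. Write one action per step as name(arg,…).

1. move(d,a)  →  {holds(a), holds(d), inpos(a,a), inpos(c,d), near(a), near(d)}
2. tag(a,c)  →  {above(c), holds(a), holds(d), inpos(a,a), inpos(c,d), near(d), on(a)}
3. tag(d,c)  →  {above(c), holds(a), holds(d), inpos(a,a), inpos(c,d), on(a), on(d)}

move(d,a); tag(a,c); tag(d,c)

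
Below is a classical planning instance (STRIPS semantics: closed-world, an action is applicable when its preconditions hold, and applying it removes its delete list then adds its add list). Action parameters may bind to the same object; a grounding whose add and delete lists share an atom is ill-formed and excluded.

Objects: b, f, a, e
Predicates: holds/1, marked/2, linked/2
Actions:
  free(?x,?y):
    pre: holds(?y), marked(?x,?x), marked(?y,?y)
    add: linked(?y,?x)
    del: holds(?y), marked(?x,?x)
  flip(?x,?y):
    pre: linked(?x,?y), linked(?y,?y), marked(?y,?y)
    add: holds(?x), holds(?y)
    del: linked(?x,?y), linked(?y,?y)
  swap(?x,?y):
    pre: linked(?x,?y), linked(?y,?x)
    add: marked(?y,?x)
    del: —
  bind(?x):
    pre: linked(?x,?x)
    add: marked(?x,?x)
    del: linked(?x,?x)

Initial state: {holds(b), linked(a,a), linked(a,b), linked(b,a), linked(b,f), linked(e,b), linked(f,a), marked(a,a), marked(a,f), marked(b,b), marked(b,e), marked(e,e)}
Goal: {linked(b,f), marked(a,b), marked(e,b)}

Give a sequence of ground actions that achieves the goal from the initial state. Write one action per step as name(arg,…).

1. free(e,b)  →  {linked(a,a), linked(a,b), linked(b,a), linked(b,e), linked(b,f), linked(e,b), linked(f,a), marked(a,a), marked(a,f), marked(b,b), marked(b,e)}
2. swap(b,a)  →  {linked(a,a), linked(a,b), linked(b,a), linked(b,e), linked(b,f), linked(e,b), linked(f,a), marked(a,a), marked(a,b), marked(a,f), marked(b,b), marked(b,e)}
3. swap(b,e)  →  {linked(a,a), linked(a,b), linked(b,a), linked(b,e), linked(b,f), linked(e,b), linked(f,a), marked(a,a), marked(a,b), marked(a,f), marked(b,b), marked(b,e), marked(e,b)}

free(e,b); swap(b,a); swap(b,e)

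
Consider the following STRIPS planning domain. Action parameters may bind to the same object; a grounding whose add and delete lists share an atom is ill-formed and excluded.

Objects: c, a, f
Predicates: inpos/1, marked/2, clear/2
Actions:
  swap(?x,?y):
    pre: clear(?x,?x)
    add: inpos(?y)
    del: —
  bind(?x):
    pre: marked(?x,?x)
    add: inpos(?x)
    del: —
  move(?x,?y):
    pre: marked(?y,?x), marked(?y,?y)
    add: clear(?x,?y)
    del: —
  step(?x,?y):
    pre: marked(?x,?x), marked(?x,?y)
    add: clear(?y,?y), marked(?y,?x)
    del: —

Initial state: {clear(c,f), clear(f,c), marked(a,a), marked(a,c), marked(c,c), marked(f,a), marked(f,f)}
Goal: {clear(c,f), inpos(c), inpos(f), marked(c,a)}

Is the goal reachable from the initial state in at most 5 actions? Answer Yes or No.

Yes

1. bind(c)  →  {clear(c,f), clear(f,c), inpos(c), marked(a,a), marked(a,c), marked(c,c), marked(f,a), marked(f,f)}
2. bind(f)  →  {clear(c,f), clear(f,c), inpos(c), inpos(f), marked(a,a), marked(a,c), marked(c,c), marked(f,a), marked(f,f)}
3. step(a,c)  →  {clear(c,c), clear(c,f), clear(f,c), inpos(c), inpos(f), marked(a,a), marked(a,c), marked(c,a), marked(c,c), marked(f,a), marked(f,f)}
optimal plan length = 3; 3 ≤ 5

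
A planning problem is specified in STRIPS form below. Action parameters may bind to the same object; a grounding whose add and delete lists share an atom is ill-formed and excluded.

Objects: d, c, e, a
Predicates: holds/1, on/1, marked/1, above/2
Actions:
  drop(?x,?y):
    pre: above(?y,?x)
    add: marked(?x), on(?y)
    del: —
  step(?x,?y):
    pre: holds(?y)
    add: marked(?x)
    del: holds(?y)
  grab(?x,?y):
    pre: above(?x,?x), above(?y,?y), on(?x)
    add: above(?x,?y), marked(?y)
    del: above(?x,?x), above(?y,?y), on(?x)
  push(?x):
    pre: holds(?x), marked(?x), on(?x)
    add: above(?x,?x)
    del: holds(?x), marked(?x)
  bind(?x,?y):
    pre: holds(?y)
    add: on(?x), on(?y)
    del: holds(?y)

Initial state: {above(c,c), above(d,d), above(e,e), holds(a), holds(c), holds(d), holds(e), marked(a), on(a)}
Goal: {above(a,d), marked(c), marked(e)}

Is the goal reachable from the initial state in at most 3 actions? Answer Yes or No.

No

1. drop(c,c)  →  {above(c,c), above(d,d), above(e,e), holds(a), holds(c), holds(d), holds(e), marked(a), marked(c), on(a), on(c)}
2. drop(e,e)  →  {above(c,c), above(d,d), above(e,e), holds(a), holds(c), holds(d), holds(e), marked(a), marked(c), marked(e), on(a), on(c), on(e)}
3. push(a)  →  {above(a,a), above(c,c), above(d,d), above(e,e), holds(c), holds(d), holds(e), marked(c), marked(e), on(a), on(c), on(e)}
4. grab(a,d)  →  {above(a,d), above(c,c), above(e,e), holds(c), holds(d), holds(e), marked(c), marked(d), marked(e), on(c), on(e)}
optimal plan length = 4; 4 > 3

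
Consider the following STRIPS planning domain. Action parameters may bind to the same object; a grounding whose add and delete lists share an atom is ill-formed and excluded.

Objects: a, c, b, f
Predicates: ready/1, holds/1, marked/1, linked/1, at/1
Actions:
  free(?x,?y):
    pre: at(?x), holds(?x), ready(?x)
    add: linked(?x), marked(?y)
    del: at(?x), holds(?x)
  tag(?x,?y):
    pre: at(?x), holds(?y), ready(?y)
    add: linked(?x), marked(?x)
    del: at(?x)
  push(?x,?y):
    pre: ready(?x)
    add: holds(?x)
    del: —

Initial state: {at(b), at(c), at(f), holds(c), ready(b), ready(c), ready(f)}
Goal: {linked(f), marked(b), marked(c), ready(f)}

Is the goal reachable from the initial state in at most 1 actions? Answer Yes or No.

No

1. free(c,c)  →  {at(b), at(f), linked(c), marked(c), ready(b), ready(c), ready(f)}
2. push(f,a)  →  {at(b), at(f), holds(f), linked(c), marked(c), ready(b), ready(c), ready(f)}
3. free(f,b)  →  {at(b), linked(c), linked(f), marked(b), marked(c), ready(b), ready(c), ready(f)}
optimal plan length = 3; 3 > 1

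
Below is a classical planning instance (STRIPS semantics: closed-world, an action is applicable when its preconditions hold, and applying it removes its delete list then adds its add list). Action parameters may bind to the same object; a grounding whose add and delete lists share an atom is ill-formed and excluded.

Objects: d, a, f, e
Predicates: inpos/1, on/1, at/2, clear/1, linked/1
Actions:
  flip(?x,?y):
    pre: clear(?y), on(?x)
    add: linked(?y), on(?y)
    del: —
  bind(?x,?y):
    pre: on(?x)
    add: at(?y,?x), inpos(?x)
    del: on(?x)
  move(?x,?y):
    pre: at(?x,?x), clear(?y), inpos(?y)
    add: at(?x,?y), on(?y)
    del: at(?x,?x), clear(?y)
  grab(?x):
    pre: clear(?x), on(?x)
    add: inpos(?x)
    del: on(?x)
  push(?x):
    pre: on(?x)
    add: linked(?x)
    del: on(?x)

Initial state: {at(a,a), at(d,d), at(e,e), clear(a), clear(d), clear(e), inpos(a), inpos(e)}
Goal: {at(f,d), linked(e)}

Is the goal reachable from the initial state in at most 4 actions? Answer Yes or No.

1. move(d,a)  →  {at(a,a), at(d,a), at(e,e), clear(d), clear(e), inpos(a), inpos(e), on(a)}
2. flip(a,d)  →  {at(a,a), at(d,a), at(e,e), clear(d), clear(e), inpos(a), inpos(e), linked(d), on(a), on(d)}
3. flip(d,e)  →  {at(a,a), at(d,a), at(e,e), clear(d), clear(e), inpos(a), inpos(e), linked(d), linked(e), on(a), on(d), on(e)}
4. bind(d,f)  →  {at(a,a), at(d,a), at(e,e), at(f,d), clear(d), clear(e), inpos(a), inpos(d), inpos(e), linked(d), linked(e), on(a), on(e)}
optimal plan length = 4; 4 ≤ 4

Yes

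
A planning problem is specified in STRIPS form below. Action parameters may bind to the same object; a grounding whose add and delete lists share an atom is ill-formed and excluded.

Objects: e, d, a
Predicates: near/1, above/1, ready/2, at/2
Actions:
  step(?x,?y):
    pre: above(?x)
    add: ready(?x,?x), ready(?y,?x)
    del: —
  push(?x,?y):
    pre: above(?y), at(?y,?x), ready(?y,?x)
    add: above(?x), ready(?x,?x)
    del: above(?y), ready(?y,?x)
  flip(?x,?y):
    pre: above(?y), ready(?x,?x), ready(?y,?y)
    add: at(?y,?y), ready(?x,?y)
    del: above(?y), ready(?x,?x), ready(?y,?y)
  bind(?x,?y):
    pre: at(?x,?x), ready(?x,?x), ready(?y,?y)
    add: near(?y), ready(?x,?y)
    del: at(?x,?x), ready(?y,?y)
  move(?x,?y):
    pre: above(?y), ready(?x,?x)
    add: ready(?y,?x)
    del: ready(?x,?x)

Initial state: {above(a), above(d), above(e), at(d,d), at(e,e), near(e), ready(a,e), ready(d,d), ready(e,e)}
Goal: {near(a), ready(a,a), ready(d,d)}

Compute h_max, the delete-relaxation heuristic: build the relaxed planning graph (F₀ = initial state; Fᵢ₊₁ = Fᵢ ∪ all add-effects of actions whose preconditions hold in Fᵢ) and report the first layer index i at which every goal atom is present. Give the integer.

2

F0 = init (9 atoms)
F1 = F0 ∪ {near(d), ready(a,a), ready(a,d), ready(d,a), ready(d,e), ready(e,a), ready(e,d)}  (16 atoms)
F2 = F1 ∪ {at(a,a), near(a)}  (18 atoms)
goal ⊆ F2  ⇒  h_max = 2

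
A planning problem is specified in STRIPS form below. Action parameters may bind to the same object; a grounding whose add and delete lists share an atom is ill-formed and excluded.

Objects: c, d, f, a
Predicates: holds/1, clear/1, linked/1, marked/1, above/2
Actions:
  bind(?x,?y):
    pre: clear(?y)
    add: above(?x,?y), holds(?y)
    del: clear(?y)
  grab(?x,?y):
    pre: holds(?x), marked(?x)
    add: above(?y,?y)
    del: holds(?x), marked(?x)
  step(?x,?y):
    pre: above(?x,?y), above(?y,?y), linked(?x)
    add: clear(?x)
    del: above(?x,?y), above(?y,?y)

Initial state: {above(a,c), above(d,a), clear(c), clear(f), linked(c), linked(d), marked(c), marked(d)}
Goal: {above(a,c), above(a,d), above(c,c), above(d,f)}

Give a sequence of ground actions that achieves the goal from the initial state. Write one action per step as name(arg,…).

bind(c,c); bind(d,f); grab(c,d); step(d,d); bind(a,d)

1. bind(c,c)  →  {above(a,c), above(c,c), above(d,a), clear(f), holds(c), linked(c), linked(d), marked(c), marked(d)}
2. bind(d,f)  →  {above(a,c), above(c,c), above(d,a), above(d,f), holds(c), holds(f), linked(c), linked(d), marked(c), marked(d)}
3. grab(c,d)  →  {above(a,c), above(c,c), above(d,a), above(d,d), above(d,f), holds(f), linked(c), linked(d), marked(d)}
4. step(d,d)  →  {above(a,c), above(c,c), above(d,a), above(d,f), clear(d), holds(f), linked(c), linked(d), marked(d)}
5. bind(a,d)  →  {above(a,c), above(a,d), above(c,c), above(d,a), above(d,f), holds(d), holds(f), linked(c), linked(d), marked(d)}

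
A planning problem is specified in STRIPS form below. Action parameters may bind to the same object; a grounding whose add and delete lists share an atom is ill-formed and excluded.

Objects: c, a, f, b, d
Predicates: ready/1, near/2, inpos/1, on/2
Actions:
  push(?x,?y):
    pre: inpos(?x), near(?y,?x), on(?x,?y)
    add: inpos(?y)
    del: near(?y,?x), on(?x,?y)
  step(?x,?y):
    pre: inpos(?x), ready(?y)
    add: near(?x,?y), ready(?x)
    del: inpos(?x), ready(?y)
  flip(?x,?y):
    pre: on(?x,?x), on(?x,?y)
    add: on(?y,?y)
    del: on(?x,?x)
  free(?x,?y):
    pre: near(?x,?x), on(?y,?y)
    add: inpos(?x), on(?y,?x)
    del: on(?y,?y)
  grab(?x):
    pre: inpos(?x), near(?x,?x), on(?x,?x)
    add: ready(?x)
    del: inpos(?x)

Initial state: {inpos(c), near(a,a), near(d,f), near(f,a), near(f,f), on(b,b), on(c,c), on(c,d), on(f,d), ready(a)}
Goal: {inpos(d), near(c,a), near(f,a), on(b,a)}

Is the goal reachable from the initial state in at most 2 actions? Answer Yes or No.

1. step(c,a)  →  {near(a,a), near(c,a), near(d,f), near(f,a), near(f,f), on(b,b), on(c,c), on(c,d), on(f,d), ready(c)}
2. free(a,b)  →  {inpos(a), near(a,a), near(c,a), near(d,f), near(f,a), near(f,f), on(b,a), on(c,c), on(c,d), on(f,d), ready(c)}
3. free(f,c)  →  {inpos(a), inpos(f), near(a,a), near(c,a), near(d,f), near(f,a), near(f,f), on(b,a), on(c,d), on(c,f), on(f,d), ready(c)}
4. push(f,d)  →  {inpos(a), inpos(d), inpos(f), near(a,a), near(c,a), near(f,a), near(f,f), on(b,a), on(c,d), on(c,f), ready(c)}
optimal plan length = 4; 4 > 2

No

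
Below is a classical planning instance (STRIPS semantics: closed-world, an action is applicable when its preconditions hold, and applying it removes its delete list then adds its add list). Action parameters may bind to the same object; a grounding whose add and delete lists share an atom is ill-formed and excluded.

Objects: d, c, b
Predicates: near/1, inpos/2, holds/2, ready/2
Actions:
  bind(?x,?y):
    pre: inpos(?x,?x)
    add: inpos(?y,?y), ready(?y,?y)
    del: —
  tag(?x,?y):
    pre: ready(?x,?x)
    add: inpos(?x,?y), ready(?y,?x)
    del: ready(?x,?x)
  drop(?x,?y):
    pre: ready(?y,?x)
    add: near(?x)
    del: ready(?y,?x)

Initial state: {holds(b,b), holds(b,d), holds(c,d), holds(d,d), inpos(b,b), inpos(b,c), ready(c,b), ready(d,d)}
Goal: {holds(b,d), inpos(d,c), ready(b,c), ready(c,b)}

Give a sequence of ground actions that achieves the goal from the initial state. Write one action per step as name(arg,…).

1. bind(b,c)  →  {holds(b,b), holds(b,d), holds(c,d), holds(d,d), inpos(b,b), inpos(b,c), inpos(c,c), ready(c,b), ready(c,c), ready(d,d)}
2. tag(d,c)  →  {holds(b,b), holds(b,d), holds(c,d), holds(d,d), inpos(b,b), inpos(b,c), inpos(c,c), inpos(d,c), ready(c,b), ready(c,c), ready(c,d)}
3. tag(c,b)  →  {holds(b,b), holds(b,d), holds(c,d), holds(d,d), inpos(b,b), inpos(b,c), inpos(c,b), inpos(c,c), inpos(d,c), ready(b,c), ready(c,b), ready(c,d)}

bind(b,c); tag(d,c); tag(c,b)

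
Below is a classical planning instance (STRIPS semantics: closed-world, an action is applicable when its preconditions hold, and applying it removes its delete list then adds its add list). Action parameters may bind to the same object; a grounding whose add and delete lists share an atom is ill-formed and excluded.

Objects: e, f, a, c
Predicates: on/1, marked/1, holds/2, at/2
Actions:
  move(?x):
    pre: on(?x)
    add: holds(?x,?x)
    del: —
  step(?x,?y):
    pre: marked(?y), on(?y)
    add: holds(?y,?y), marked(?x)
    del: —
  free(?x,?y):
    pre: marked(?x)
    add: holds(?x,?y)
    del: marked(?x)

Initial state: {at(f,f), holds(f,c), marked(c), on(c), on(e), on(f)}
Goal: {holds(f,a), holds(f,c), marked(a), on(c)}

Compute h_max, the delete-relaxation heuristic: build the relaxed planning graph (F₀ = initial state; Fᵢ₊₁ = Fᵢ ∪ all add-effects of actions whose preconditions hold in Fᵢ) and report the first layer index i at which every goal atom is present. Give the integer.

F0 = init (6 atoms)
F1 = F0 ∪ {holds(c,a), holds(c,c), holds(c,e), holds(c,f), holds(e,e), holds(f,f), marked(a), marked(e), marked(f)}  (15 atoms)
F2 = F1 ∪ {holds(a,a), holds(a,c), holds(a,e), holds(a,f), holds(e,a), holds(e,c), holds(e,f), holds(f,a), holds(f,e)}  (24 atoms)
goal ⊆ F2  ⇒  h_max = 2

2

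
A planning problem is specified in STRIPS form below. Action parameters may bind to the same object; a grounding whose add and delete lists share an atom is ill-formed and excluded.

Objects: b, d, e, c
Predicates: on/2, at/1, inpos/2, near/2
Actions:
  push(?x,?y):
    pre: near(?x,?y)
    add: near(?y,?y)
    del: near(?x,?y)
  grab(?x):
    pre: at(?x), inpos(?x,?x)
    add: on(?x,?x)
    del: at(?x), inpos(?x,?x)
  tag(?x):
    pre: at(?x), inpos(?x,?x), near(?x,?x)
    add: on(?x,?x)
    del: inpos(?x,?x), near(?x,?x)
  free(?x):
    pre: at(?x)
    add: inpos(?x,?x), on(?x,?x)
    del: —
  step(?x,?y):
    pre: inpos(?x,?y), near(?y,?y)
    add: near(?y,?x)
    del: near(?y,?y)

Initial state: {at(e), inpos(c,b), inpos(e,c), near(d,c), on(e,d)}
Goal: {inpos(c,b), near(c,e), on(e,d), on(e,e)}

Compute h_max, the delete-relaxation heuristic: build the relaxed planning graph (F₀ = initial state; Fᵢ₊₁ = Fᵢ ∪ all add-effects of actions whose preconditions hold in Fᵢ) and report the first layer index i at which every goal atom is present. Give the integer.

F0 = init (5 atoms)
F1 = F0 ∪ {inpos(e,e), near(c,c), on(e,e)}  (8 atoms)
F2 = F1 ∪ {near(c,e)}  (9 atoms)
goal ⊆ F2  ⇒  h_max = 2

2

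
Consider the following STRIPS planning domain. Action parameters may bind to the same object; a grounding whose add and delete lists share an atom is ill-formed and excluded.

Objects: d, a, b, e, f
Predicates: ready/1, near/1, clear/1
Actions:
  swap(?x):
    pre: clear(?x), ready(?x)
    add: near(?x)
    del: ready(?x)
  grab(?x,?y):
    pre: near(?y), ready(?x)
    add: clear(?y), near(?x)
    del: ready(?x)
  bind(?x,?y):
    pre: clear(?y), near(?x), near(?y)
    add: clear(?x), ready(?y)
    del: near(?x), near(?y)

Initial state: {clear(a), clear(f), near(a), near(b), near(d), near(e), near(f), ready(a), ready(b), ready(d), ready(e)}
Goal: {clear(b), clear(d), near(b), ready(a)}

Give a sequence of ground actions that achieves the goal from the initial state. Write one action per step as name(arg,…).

grab(d,d); grab(b,b)

1. grab(d,d)  →  {clear(a), clear(d), clear(f), near(a), near(b), near(d), near(e), near(f), ready(a), ready(b), ready(e)}
2. grab(b,b)  →  {clear(a), clear(b), clear(d), clear(f), near(a), near(b), near(d), near(e), near(f), ready(a), ready(e)}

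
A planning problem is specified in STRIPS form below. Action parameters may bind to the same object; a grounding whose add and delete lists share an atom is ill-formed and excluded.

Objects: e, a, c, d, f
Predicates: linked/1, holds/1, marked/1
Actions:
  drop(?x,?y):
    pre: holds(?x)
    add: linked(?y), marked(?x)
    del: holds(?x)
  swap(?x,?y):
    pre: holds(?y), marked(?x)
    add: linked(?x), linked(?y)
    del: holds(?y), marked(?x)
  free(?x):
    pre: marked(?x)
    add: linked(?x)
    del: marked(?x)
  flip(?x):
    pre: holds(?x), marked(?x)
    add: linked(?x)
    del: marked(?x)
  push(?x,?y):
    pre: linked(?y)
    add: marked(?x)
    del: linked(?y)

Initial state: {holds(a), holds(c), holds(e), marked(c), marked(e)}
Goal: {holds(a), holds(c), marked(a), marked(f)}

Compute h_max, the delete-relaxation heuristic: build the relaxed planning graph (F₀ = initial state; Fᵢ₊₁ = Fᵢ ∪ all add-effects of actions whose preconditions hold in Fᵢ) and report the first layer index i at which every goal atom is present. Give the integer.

2

F0 = init (5 atoms)
F1 = F0 ∪ {linked(a), linked(c), linked(d), linked(e), linked(f), marked(a)}  (11 atoms)
F2 = F1 ∪ {marked(d), marked(f)}  (13 atoms)
goal ⊆ F2  ⇒  h_max = 2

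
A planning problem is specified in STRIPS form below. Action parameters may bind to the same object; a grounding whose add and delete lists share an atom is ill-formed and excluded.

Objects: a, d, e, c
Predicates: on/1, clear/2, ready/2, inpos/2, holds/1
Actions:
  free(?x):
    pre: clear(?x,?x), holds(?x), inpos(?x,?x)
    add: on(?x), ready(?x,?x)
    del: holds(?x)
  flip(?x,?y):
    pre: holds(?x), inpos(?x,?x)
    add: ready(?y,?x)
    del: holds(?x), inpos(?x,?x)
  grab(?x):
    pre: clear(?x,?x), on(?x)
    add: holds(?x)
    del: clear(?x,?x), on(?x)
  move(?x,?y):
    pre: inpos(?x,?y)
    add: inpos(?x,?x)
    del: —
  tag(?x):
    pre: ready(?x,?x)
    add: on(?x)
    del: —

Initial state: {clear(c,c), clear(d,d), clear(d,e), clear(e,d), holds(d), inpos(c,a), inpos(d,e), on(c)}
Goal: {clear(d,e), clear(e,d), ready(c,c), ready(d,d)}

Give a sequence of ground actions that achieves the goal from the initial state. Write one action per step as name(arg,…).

1. grab(c)  →  {clear(d,d), clear(d,e), clear(e,d), holds(c), holds(d), inpos(c,a), inpos(d,e)}
2. move(d,e)  →  {clear(d,d), clear(d,e), clear(e,d), holds(c), holds(d), inpos(c,a), inpos(d,d), inpos(d,e)}
3. free(d)  →  {clear(d,d), clear(d,e), clear(e,d), holds(c), inpos(c,a), inpos(d,d), inpos(d,e), on(d), ready(d,d)}
4. move(c,a)  →  {clear(d,d), clear(d,e), clear(e,d), holds(c), inpos(c,a), inpos(c,c), inpos(d,d), inpos(d,e), on(d), ready(d,d)}
5. flip(c,c)  →  {clear(d,d), clear(d,e), clear(e,d), inpos(c,a), inpos(d,d), inpos(d,e), on(d), ready(c,c), ready(d,d)}

grab(c); move(d,e); free(d); move(c,a); flip(c,c)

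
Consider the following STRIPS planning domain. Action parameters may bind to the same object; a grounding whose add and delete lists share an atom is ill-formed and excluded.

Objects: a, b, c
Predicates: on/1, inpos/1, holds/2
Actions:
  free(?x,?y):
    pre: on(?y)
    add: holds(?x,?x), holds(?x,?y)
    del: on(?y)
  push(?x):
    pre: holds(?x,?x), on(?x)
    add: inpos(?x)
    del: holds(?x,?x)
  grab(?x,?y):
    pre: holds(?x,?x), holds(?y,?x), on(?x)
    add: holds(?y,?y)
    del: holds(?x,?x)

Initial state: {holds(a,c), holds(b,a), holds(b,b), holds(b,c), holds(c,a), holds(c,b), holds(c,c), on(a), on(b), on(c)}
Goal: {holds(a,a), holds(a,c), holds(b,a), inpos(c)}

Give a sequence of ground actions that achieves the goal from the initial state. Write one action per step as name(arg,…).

1. free(a,a)  →  {holds(a,a), holds(a,c), holds(b,a), holds(b,b), holds(b,c), holds(c,a), holds(c,b), holds(c,c), on(b), on(c)}
2. push(c)  →  {holds(a,a), holds(a,c), holds(b,a), holds(b,b), holds(b,c), holds(c,a), holds(c,b), inpos(c), on(b), on(c)}

free(a,a); push(c)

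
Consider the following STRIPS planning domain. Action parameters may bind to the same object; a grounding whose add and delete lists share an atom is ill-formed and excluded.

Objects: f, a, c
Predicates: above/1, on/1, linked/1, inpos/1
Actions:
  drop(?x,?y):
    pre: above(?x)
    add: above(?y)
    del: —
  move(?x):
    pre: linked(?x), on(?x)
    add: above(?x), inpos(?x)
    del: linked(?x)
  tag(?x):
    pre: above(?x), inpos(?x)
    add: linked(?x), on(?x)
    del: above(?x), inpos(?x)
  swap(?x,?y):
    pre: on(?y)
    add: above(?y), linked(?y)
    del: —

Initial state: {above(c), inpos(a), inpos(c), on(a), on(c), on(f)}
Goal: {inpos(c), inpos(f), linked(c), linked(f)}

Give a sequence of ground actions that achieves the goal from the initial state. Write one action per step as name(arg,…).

1. swap(f,f)  →  {above(c), above(f), inpos(a), inpos(c), linked(f), on(a), on(c), on(f)}
2. move(f)  →  {above(c), above(f), inpos(a), inpos(c), inpos(f), on(a), on(c), on(f)}
3. swap(f,f)  →  {above(c), above(f), inpos(a), inpos(c), inpos(f), linked(f), on(a), on(c), on(f)}
4. swap(f,c)  →  {above(c), above(f), inpos(a), inpos(c), inpos(f), linked(c), linked(f), on(a), on(c), on(f)}

swap(f,f); move(f); swap(f,f); swap(f,c)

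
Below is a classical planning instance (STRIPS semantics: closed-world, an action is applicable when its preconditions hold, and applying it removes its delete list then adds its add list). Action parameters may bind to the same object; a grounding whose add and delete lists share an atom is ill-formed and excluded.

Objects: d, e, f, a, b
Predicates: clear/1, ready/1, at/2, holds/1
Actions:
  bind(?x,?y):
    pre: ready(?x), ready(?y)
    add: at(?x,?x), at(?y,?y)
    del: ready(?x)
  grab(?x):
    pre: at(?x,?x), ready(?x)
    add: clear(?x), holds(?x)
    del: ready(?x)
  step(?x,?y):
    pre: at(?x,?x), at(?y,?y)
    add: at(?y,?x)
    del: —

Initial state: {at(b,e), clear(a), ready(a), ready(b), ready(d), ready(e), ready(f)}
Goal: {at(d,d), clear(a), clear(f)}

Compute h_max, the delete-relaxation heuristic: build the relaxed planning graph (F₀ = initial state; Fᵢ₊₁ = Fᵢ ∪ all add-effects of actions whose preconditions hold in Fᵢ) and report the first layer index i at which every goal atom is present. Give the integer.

F0 = init (7 atoms)
F1 = F0 ∪ {at(a,a), at(b,b), at(d,d), at(e,e), at(f,f)}  (12 atoms)
F2 = F1 ∪ {at(a,b), at(a,d), at(a,e), at(a,f), at(b,a), at(b,d), at(b,f), at(d,a), at(d,b), at(d,e), at(d,f), at(e,a), at(e,b), at(e,d), at(e,f), at(f,a), at(f,b), at(f,d), at(f,e), clear(b), clear(d), clear(e), clear(f), holds(a), holds(b), holds(d), holds(e), holds(f)}  (40 atoms)
goal ⊆ F2  ⇒  h_max = 2

2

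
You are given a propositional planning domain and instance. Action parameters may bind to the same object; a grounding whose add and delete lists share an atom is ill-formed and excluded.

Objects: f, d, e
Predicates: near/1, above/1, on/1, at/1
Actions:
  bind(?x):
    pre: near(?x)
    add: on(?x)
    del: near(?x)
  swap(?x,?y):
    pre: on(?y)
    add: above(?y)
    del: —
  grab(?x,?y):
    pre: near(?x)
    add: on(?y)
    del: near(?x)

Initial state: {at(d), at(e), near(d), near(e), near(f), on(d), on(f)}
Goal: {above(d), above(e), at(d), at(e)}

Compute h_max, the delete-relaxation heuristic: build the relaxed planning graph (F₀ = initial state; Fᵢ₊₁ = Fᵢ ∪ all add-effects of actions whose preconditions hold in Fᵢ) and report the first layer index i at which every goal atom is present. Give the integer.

F0 = init (7 atoms)
F1 = F0 ∪ {above(d), above(f), on(e)}  (10 atoms)
F2 = F1 ∪ {above(e)}  (11 atoms)
goal ⊆ F2  ⇒  h_max = 2

2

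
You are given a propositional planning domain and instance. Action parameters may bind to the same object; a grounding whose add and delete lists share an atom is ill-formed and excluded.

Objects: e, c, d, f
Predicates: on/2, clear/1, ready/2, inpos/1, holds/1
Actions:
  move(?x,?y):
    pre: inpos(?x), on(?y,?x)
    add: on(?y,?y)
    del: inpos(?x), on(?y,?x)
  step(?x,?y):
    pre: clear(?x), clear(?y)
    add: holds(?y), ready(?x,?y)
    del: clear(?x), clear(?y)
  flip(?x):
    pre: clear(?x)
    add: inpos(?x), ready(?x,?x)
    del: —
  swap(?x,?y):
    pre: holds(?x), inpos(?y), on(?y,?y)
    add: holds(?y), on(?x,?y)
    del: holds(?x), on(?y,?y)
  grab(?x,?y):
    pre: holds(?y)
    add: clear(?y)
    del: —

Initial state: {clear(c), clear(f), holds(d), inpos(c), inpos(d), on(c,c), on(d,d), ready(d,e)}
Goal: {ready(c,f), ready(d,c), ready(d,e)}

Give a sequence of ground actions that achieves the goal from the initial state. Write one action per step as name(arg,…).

grab(e,d); step(d,c); grab(e,c); step(c,f)

1. grab(e,d)  →  {clear(c), clear(d), clear(f), holds(d), inpos(c), inpos(d), on(c,c), on(d,d), ready(d,e)}
2. step(d,c)  →  {clear(f), holds(c), holds(d), inpos(c), inpos(d), on(c,c), on(d,d), ready(d,c), ready(d,e)}
3. grab(e,c)  →  {clear(c), clear(f), holds(c), holds(d), inpos(c), inpos(d), on(c,c), on(d,d), ready(d,c), ready(d,e)}
4. step(c,f)  →  {holds(c), holds(d), holds(f), inpos(c), inpos(d), on(c,c), on(d,d), ready(c,f), ready(d,c), ready(d,e)}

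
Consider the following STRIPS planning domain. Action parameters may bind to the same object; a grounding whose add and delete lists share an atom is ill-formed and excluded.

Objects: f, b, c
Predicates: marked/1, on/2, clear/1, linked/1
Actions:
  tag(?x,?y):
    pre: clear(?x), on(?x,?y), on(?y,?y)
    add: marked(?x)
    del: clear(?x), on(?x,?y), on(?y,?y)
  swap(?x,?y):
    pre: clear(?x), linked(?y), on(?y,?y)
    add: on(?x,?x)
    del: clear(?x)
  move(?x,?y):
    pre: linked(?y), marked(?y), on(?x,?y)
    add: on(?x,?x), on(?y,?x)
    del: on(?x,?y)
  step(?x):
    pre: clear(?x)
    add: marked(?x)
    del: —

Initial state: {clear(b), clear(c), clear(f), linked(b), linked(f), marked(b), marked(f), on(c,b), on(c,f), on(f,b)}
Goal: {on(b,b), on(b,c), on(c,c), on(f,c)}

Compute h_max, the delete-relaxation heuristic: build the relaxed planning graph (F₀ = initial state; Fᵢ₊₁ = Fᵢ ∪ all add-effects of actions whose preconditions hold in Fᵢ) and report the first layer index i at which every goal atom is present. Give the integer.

2

F0 = init (10 atoms)
F1 = F0 ∪ {marked(c), on(b,c), on(b,f), on(c,c), on(f,c), on(f,f)}  (16 atoms)
F2 = F1 ∪ {on(b,b)}  (17 atoms)
goal ⊆ F2  ⇒  h_max = 2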